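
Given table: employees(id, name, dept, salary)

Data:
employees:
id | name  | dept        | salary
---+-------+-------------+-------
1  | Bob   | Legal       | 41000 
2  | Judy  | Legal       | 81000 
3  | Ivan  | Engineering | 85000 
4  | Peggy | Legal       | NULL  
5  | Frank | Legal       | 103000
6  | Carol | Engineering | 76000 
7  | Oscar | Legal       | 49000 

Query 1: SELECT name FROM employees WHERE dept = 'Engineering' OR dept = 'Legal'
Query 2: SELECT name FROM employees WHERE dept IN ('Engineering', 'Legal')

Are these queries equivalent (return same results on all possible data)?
Yes, equivalent

Both queries return: [('Bob',), ('Carol',), ('Frank',), ('Ivan',), ('Judy',), ('Oscar',), ('Peggy',)]

Reason: OR vs IN are equivalent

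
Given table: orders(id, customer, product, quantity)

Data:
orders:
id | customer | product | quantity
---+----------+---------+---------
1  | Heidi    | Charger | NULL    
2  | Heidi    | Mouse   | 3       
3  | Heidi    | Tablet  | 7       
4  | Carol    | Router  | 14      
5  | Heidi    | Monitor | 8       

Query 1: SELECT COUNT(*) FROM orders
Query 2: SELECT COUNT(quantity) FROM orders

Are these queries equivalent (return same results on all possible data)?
No, not equivalent

Query 1 returns: [(5,)]
Query 2 returns: [(4,)]

Reason: COUNT(*) includes NULLs, COUNT(column) excludes them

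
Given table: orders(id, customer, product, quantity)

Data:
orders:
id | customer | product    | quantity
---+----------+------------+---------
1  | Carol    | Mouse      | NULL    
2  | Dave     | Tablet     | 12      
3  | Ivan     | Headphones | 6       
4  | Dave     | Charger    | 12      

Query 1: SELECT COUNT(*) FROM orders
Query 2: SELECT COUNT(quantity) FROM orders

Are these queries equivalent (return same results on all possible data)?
No, not equivalent

Query 1 returns: [(4,)]
Query 2 returns: [(3,)]

Reason: COUNT(*) includes NULLs, COUNT(column) excludes them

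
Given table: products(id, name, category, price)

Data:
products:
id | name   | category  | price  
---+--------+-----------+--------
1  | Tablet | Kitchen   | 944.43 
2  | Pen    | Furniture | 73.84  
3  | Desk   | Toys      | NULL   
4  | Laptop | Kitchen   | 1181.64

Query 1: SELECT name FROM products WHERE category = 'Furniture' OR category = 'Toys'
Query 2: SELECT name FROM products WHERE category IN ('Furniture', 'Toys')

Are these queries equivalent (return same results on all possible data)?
Yes, equivalent

Both queries return: [('Desk',), ('Pen',)]

Reason: OR vs IN are equivalent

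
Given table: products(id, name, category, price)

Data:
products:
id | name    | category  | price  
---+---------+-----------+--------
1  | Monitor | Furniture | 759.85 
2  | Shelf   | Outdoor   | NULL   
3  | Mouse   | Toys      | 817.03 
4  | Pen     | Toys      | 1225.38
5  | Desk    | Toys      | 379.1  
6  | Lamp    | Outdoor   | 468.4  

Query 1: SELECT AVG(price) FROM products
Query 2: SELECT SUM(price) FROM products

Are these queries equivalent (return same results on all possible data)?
No, not equivalent

Query 1 returns: [(729.952,)]
Query 2 returns: [(3649.76,)]

Reason: AVG vs SUM give different aggregate values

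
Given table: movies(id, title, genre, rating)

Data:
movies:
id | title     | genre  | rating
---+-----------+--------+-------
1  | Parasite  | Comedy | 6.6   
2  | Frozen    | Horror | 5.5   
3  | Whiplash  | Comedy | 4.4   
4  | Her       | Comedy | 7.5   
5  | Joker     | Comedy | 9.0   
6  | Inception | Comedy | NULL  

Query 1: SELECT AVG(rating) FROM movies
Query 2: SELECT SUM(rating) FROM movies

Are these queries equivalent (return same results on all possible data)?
No, not equivalent

Query 1 returns: [(6.6,)]
Query 2 returns: [(33.0,)]

Reason: AVG vs SUM give different aggregate values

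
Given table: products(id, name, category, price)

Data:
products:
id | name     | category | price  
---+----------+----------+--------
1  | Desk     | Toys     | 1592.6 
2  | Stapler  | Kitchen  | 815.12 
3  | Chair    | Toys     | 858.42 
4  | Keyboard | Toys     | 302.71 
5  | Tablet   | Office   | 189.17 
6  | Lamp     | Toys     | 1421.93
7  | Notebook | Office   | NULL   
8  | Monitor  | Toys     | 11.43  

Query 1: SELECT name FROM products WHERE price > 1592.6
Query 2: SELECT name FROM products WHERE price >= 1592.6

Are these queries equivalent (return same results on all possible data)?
No, not equivalent

Query 1 returns: []
Query 2 returns: [('Desk',)]

Reason: > vs >= gives different results when price = 1592.6 exists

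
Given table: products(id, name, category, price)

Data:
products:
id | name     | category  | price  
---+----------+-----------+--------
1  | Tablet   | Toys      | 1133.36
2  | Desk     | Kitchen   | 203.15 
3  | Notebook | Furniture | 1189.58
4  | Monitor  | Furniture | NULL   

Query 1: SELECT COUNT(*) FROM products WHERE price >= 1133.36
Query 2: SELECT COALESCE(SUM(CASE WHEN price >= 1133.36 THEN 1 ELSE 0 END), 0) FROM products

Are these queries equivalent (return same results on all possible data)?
Yes, equivalent

Both queries return: [(2,)]

Reason: COUNT with WHERE vs conditional SUM (COALESCE handles empty-table NULL)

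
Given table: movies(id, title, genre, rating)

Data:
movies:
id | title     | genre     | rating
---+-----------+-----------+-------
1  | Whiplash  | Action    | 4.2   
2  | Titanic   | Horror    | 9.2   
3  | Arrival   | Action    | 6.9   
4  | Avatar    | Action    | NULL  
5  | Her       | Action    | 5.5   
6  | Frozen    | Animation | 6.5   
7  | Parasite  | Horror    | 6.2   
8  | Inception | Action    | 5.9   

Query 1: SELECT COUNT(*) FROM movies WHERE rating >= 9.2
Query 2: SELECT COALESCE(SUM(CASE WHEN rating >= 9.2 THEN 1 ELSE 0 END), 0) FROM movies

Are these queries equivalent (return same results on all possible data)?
Yes, equivalent

Both queries return: [(1,)]

Reason: COUNT with WHERE vs conditional SUM (COALESCE handles empty-table NULL)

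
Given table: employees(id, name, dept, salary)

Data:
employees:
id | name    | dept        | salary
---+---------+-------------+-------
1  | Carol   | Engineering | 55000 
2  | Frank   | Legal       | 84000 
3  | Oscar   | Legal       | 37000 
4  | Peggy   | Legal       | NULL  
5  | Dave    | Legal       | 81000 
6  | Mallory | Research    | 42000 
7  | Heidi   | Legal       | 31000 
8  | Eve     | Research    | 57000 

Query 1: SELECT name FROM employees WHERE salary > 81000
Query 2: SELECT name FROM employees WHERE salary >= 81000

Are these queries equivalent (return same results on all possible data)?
No, not equivalent

Query 1 returns: [('Frank',)]
Query 2 returns: [('Frank',), ('Dave',)]

Reason: > vs >= gives different results when salary = 81000 exists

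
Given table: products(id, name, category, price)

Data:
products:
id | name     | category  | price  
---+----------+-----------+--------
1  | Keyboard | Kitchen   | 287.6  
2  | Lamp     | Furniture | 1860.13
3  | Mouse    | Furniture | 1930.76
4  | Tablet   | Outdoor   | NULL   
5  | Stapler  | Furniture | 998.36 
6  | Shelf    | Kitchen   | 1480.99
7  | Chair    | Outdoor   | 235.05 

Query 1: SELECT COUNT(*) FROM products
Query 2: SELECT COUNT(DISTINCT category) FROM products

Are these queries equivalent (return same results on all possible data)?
No, not equivalent

Query 1 returns: [(7,)]
Query 2 returns: [(3,)]

Reason: COUNT(*) counts rows, COUNT(DISTINCT category) counts unique categorys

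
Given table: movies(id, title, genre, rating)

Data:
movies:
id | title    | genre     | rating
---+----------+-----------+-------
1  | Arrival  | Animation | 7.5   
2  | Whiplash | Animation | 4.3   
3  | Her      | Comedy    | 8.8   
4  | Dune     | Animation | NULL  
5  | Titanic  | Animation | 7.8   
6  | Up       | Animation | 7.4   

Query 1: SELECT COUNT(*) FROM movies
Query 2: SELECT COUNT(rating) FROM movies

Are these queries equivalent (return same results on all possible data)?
No, not equivalent

Query 1 returns: [(6,)]
Query 2 returns: [(5,)]

Reason: COUNT(*) includes NULLs, COUNT(column) excludes them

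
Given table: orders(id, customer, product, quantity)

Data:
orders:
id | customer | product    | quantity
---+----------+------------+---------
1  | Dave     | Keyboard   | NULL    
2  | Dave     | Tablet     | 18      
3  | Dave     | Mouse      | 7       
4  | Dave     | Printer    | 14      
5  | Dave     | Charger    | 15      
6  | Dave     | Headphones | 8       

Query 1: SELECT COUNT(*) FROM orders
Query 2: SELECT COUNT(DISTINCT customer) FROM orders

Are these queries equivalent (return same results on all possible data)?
No, not equivalent

Query 1 returns: [(6,)]
Query 2 returns: [(1,)]

Reason: COUNT(*) counts rows, COUNT(DISTINCT customer) counts unique customers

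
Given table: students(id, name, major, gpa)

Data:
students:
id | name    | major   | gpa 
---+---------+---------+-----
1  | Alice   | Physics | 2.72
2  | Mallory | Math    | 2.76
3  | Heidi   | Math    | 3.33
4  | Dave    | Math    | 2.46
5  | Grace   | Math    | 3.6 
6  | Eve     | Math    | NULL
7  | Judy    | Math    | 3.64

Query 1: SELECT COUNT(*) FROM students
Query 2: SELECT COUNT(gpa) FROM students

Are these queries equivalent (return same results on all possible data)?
No, not equivalent

Query 1 returns: [(7,)]
Query 2 returns: [(6,)]

Reason: COUNT(*) includes NULLs, COUNT(column) excludes them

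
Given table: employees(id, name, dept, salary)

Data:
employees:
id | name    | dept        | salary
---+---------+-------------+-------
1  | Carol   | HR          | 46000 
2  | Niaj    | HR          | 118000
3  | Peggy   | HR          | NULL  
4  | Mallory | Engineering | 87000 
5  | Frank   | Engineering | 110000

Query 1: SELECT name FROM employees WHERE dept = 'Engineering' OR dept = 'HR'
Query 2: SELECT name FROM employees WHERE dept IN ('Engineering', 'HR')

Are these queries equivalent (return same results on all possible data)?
Yes, equivalent

Both queries return: [('Carol',), ('Frank',), ('Mallory',), ('Niaj',), ('Peggy',)]

Reason: OR vs IN are equivalent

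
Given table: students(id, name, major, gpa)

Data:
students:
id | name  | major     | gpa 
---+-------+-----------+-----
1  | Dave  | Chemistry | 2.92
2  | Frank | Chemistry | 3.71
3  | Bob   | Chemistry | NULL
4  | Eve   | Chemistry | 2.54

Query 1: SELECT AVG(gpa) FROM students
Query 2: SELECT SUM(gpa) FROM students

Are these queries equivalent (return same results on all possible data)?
No, not equivalent

Query 1 returns: [(3.0566666666666666,)]
Query 2 returns: [(9.17,)]

Reason: AVG vs SUM give different aggregate values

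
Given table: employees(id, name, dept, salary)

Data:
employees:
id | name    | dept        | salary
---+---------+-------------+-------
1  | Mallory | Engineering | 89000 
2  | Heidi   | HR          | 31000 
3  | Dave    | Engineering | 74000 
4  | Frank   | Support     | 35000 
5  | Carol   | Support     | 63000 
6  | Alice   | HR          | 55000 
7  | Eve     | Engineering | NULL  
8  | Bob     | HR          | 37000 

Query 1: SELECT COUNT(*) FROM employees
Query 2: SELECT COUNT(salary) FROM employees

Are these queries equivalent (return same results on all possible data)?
No, not equivalent

Query 1 returns: [(8,)]
Query 2 returns: [(7,)]

Reason: COUNT(*) includes NULLs, COUNT(column) excludes them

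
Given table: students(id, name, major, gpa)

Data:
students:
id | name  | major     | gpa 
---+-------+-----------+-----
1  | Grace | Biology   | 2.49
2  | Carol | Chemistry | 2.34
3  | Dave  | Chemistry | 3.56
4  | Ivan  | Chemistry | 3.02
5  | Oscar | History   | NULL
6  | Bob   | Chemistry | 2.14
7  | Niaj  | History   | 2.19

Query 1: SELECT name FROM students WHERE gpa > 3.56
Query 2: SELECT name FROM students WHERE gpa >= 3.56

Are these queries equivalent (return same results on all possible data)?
No, not equivalent

Query 1 returns: []
Query 2 returns: [('Dave',)]

Reason: > vs >= gives different results when gpa = 3.56 exists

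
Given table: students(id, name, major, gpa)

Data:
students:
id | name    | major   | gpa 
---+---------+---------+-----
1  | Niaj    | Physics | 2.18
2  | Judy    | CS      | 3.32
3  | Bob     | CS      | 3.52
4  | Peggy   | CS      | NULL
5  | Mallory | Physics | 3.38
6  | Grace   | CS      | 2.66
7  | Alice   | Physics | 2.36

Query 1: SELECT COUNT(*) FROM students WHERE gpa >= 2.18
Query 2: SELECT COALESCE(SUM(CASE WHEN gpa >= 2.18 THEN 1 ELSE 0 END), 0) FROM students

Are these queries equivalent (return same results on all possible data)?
Yes, equivalent

Both queries return: [(6,)]

Reason: COUNT with WHERE vs conditional SUM (COALESCE handles empty-table NULL)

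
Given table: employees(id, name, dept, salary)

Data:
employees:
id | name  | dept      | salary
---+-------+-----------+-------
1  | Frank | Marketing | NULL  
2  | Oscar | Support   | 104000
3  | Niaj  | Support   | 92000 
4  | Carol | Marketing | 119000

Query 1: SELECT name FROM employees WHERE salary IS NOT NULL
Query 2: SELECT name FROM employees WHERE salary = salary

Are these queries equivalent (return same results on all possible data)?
Yes, equivalent

Both queries return: [('Carol',), ('Niaj',), ('Oscar',)]

Reason: IS NOT NULL vs self-equality (both exclude NULLs)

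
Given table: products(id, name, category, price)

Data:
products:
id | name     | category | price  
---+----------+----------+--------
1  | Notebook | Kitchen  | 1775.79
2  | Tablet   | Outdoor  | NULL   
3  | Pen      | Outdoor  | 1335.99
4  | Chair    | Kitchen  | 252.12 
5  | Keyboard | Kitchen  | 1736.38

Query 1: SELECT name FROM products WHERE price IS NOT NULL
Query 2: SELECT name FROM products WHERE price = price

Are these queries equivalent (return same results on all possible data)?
Yes, equivalent

Both queries return: [('Chair',), ('Keyboard',), ('Notebook',), ('Pen',)]

Reason: IS NOT NULL vs self-equality (both exclude NULLs)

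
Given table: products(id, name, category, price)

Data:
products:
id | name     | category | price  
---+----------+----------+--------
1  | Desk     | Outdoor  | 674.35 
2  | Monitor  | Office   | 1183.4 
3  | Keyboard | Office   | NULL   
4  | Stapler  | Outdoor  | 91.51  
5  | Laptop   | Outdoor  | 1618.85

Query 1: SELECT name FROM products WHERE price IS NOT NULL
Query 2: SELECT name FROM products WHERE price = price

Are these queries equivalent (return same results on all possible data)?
Yes, equivalent

Both queries return: [('Desk',), ('Laptop',), ('Monitor',), ('Stapler',)]

Reason: IS NOT NULL vs self-equality (both exclude NULLs)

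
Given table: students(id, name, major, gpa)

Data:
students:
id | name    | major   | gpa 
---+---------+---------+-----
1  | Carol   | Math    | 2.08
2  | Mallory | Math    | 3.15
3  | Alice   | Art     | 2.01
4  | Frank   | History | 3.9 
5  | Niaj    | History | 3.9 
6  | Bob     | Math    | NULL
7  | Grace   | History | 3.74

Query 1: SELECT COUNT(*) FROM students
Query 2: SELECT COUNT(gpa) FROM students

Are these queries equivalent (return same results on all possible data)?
No, not equivalent

Query 1 returns: [(7,)]
Query 2 returns: [(6,)]

Reason: COUNT(*) includes NULLs, COUNT(column) excludes them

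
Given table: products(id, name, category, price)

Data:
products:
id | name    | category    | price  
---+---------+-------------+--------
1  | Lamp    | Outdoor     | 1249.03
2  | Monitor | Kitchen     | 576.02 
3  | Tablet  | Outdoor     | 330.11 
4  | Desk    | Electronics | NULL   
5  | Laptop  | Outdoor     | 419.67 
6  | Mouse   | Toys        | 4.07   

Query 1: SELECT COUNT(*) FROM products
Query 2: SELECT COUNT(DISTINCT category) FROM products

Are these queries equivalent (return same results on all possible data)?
No, not equivalent

Query 1 returns: [(6,)]
Query 2 returns: [(4,)]

Reason: COUNT(*) counts rows, COUNT(DISTINCT category) counts unique categorys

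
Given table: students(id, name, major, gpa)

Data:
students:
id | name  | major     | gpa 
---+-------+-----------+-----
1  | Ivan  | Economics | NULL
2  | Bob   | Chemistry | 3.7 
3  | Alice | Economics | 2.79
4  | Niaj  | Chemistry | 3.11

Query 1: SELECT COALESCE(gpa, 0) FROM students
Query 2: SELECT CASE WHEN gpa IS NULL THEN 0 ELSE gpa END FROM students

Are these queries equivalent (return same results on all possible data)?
Yes, equivalent

Both queries return: [(0,), (2.79,), (3.11,), (3.7,)]

Reason: COALESCE vs CASE for NULL handling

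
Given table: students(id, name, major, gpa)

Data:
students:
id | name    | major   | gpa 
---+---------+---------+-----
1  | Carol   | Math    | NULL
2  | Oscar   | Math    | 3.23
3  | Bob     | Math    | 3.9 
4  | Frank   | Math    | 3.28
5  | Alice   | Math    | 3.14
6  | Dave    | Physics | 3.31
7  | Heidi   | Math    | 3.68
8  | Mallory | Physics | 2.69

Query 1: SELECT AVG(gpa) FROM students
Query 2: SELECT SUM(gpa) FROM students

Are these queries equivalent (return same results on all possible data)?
No, not equivalent

Query 1 returns: [(3.3185714285714285,)]
Query 2 returns: [(23.23,)]

Reason: AVG vs SUM give different aggregate values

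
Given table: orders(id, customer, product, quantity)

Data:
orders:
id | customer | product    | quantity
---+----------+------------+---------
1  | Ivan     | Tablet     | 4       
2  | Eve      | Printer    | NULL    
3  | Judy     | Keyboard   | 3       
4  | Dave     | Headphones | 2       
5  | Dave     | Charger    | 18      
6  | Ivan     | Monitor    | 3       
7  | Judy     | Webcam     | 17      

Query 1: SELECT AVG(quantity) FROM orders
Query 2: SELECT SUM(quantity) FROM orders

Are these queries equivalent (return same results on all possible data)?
No, not equivalent

Query 1 returns: [(7.833333333333333,)]
Query 2 returns: [(47,)]

Reason: AVG vs SUM give different aggregate values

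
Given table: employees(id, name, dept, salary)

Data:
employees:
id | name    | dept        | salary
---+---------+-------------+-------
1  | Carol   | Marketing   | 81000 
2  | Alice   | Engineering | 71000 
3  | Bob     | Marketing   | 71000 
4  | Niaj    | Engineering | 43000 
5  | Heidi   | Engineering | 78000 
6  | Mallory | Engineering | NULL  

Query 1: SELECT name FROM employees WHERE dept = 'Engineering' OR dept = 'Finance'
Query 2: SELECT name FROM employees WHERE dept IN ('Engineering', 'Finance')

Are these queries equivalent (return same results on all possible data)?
Yes, equivalent

Both queries return: [('Alice',), ('Heidi',), ('Mallory',), ('Niaj',)]

Reason: OR vs IN are equivalent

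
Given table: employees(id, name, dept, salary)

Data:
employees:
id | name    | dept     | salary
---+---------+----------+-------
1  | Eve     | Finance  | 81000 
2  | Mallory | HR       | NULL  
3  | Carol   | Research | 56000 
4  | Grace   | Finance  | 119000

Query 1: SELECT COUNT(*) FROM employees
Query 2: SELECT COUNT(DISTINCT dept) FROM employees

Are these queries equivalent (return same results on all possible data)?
No, not equivalent

Query 1 returns: [(4,)]
Query 2 returns: [(3,)]

Reason: COUNT(*) counts rows, COUNT(DISTINCT dept) counts unique depts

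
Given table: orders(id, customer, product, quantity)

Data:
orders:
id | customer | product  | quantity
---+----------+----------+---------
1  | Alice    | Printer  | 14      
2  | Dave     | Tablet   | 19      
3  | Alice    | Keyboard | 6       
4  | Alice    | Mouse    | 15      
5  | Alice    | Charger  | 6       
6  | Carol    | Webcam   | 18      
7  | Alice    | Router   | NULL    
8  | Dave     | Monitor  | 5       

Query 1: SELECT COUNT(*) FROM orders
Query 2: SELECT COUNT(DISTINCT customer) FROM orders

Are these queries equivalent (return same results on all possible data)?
No, not equivalent

Query 1 returns: [(8,)]
Query 2 returns: [(3,)]

Reason: COUNT(*) counts rows, COUNT(DISTINCT customer) counts unique customers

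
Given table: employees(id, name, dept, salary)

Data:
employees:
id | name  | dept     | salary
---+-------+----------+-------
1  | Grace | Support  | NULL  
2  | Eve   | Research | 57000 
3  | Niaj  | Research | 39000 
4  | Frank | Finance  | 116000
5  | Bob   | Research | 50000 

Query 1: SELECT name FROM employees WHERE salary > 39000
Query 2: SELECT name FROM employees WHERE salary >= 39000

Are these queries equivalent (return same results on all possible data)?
No, not equivalent

Query 1 returns: [('Eve',), ('Frank',), ('Bob',)]
Query 2 returns: [('Eve',), ('Niaj',), ('Frank',), ('Bob',)]

Reason: > vs >= gives different results when salary = 39000 exists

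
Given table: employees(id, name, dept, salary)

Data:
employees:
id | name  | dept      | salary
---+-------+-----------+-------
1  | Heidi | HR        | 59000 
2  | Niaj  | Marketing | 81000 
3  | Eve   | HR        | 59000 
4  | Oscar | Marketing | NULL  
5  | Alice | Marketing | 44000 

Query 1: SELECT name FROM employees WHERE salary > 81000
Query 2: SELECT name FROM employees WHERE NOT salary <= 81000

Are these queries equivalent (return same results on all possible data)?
Yes, equivalent

Both queries return: []

Reason: Both filter salary > 81000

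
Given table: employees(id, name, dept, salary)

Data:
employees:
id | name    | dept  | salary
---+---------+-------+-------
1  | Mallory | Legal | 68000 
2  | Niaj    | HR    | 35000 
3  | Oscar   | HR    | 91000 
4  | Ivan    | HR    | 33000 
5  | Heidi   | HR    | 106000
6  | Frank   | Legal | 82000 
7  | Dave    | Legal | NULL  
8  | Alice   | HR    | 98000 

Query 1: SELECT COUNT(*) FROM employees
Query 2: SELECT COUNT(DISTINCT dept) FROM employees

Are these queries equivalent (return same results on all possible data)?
No, not equivalent

Query 1 returns: [(8,)]
Query 2 returns: [(2,)]

Reason: COUNT(*) counts rows, COUNT(DISTINCT dept) counts unique depts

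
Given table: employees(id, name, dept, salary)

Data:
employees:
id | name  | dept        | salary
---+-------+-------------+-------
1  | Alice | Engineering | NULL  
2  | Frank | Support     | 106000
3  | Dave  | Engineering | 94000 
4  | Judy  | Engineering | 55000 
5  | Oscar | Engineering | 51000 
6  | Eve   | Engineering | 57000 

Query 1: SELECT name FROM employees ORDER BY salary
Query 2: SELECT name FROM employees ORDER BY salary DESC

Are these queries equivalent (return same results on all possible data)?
No, not equivalent

Query 1 returns: [('Alice',), ('Oscar',), ('Judy',), ('Eve',), ('Dave',), ('Frank',)]
Query 2 returns: [('Frank',), ('Dave',), ('Eve',), ('Judy',), ('Oscar',), ('Alice',)]

Reason: ASC vs DESC gives opposite ordering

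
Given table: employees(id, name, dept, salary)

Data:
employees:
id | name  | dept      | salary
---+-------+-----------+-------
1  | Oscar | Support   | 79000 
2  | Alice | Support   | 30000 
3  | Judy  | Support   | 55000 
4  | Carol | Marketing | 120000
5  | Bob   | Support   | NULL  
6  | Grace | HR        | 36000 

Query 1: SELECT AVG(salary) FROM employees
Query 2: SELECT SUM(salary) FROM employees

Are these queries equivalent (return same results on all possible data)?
No, not equivalent

Query 1 returns: [(64000.0,)]
Query 2 returns: [(320000,)]

Reason: AVG vs SUM give different aggregate values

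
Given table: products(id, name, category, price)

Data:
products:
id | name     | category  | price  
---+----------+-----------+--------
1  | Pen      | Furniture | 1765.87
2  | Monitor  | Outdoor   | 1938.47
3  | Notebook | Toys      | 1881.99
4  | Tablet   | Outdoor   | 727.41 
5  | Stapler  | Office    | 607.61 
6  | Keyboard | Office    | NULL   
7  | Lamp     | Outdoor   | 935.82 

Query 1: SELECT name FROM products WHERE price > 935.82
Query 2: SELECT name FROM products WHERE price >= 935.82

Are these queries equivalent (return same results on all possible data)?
No, not equivalent

Query 1 returns: [('Pen',), ('Monitor',), ('Notebook',)]
Query 2 returns: [('Pen',), ('Monitor',), ('Notebook',), ('Lamp',)]

Reason: > vs >= gives different results when price = 935.82 exists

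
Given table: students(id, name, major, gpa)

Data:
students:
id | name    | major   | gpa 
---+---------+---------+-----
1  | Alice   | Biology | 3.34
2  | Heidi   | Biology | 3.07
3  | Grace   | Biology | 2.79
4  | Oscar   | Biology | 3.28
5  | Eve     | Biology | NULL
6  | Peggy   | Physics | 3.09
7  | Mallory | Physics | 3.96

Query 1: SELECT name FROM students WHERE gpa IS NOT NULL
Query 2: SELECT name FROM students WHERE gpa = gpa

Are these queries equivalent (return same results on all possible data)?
Yes, equivalent

Both queries return: [('Alice',), ('Grace',), ('Heidi',), ('Mallory',), ('Oscar',), ('Peggy',)]

Reason: IS NOT NULL vs self-equality (both exclude NULLs)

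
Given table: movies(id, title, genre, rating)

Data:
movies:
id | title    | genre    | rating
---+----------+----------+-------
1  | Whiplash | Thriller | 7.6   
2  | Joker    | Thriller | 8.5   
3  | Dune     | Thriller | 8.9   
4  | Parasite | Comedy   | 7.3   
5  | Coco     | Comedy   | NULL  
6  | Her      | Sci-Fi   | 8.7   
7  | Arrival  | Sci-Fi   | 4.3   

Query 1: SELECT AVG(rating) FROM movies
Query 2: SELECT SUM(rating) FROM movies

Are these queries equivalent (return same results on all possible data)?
No, not equivalent

Query 1 returns: [(7.55,)]
Query 2 returns: [(45.3,)]

Reason: AVG vs SUM give different aggregate values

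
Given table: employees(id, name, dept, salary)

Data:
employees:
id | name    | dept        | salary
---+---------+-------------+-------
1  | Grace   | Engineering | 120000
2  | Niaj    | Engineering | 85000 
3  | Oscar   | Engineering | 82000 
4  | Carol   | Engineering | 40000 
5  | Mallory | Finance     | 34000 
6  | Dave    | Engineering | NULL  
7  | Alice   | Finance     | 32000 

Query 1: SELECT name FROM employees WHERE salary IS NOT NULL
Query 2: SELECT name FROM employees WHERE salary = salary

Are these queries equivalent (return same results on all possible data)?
Yes, equivalent

Both queries return: [('Alice',), ('Carol',), ('Grace',), ('Mallory',), ('Niaj',), ('Oscar',)]

Reason: IS NOT NULL vs self-equality (both exclude NULLs)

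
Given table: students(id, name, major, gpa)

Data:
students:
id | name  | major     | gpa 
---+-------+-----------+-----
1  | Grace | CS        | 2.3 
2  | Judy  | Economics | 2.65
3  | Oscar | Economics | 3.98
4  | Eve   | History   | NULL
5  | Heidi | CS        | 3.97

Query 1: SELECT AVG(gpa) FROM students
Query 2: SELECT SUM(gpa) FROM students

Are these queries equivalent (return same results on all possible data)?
No, not equivalent

Query 1 returns: [(3.225,)]
Query 2 returns: [(12.9,)]

Reason: AVG vs SUM give different aggregate values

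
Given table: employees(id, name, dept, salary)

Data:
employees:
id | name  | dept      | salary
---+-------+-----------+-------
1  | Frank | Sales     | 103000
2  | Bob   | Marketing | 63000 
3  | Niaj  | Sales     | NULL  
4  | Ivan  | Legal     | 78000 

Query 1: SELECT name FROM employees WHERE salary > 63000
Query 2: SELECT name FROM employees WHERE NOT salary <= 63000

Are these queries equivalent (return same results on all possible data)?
Yes, equivalent

Both queries return: [('Frank',), ('Ivan',)]

Reason: Both filter salary > 63000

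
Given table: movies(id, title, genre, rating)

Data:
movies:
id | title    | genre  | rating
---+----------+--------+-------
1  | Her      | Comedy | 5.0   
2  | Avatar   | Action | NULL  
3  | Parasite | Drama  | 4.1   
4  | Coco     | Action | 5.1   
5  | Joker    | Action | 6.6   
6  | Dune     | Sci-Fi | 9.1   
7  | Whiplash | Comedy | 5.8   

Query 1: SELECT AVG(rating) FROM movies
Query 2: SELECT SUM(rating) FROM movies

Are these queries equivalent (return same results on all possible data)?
No, not equivalent

Query 1 returns: [(5.949999999999999,)]
Query 2 returns: [(35.699999999999996,)]

Reason: AVG vs SUM give different aggregate values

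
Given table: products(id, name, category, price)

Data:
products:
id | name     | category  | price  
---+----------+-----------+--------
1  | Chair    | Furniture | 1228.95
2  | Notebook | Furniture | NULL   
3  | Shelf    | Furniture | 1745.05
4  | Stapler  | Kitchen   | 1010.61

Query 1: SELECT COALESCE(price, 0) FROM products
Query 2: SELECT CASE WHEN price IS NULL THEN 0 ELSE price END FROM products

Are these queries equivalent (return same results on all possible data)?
Yes, equivalent

Both queries return: [(0,), (1010.61,), (1228.95,), (1745.05,)]

Reason: COALESCE vs CASE for NULL handling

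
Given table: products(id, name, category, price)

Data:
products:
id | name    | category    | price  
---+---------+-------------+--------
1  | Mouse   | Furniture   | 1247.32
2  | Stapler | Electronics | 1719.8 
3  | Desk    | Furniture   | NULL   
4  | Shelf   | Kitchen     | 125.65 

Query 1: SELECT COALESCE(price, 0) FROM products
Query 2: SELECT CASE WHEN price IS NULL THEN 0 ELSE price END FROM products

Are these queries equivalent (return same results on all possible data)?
Yes, equivalent

Both queries return: [(0,), (125.65,), (1247.32,), (1719.8,)]

Reason: COALESCE vs CASE for NULL handling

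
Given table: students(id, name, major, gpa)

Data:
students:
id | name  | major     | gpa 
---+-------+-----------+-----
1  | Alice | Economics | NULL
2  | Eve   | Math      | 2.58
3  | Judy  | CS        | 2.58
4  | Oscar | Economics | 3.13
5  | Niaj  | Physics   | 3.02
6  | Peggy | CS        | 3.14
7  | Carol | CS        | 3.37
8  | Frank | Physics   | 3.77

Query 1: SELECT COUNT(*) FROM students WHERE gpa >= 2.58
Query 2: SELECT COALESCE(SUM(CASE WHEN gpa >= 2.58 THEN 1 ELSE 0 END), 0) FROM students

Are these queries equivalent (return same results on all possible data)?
Yes, equivalent

Both queries return: [(7,)]

Reason: COUNT with WHERE vs conditional SUM (COALESCE handles empty-table NULL)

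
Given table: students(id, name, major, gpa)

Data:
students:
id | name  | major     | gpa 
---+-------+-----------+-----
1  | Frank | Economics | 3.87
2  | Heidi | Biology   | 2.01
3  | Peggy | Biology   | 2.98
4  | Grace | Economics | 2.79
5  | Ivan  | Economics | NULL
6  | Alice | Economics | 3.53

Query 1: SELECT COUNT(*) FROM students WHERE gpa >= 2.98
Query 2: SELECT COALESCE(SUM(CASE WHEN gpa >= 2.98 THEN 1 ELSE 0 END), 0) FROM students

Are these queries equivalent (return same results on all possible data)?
Yes, equivalent

Both queries return: [(3,)]

Reason: COUNT with WHERE vs conditional SUM (COALESCE handles empty-table NULL)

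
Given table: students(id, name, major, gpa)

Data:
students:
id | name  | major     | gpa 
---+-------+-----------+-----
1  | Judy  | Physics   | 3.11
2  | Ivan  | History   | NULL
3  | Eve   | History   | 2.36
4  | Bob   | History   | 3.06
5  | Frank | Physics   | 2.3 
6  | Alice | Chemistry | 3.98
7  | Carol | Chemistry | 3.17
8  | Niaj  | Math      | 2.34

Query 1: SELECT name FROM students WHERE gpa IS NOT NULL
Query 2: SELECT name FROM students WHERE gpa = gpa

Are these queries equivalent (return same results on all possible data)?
Yes, equivalent

Both queries return: [('Alice',), ('Bob',), ('Carol',), ('Eve',), ('Frank',), ('Judy',), ('Niaj',)]

Reason: IS NOT NULL vs self-equality (both exclude NULLs)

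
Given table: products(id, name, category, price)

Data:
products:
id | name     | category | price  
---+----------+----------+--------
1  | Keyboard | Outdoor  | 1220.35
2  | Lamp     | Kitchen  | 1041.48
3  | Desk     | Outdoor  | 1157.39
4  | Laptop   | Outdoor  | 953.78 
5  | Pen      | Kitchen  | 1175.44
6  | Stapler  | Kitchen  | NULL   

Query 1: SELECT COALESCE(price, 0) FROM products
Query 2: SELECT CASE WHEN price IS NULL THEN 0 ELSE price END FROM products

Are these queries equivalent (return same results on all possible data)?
Yes, equivalent

Both queries return: [(0,), (953.78,), (1041.48,), (1157.39,), (1175.44,), (1220.35,)]

Reason: COALESCE vs CASE for NULL handling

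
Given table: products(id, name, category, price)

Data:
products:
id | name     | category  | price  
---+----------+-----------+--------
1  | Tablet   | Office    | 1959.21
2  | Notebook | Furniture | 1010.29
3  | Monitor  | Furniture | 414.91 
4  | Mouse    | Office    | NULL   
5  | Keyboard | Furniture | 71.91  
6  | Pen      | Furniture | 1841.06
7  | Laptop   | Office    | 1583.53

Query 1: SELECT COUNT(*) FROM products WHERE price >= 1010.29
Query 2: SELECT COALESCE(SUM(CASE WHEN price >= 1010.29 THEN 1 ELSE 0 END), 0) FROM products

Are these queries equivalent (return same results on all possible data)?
Yes, equivalent

Both queries return: [(4,)]

Reason: COUNT with WHERE vs conditional SUM (COALESCE handles empty-table NULL)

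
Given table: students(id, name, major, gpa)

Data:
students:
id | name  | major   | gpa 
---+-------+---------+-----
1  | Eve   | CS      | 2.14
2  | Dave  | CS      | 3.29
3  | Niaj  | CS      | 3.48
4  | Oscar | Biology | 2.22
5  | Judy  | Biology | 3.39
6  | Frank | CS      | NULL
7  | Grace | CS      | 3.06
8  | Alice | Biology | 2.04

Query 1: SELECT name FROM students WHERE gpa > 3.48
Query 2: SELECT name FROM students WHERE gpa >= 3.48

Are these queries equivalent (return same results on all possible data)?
No, not equivalent

Query 1 returns: []
Query 2 returns: [('Niaj',)]

Reason: > vs >= gives different results when gpa = 3.48 exists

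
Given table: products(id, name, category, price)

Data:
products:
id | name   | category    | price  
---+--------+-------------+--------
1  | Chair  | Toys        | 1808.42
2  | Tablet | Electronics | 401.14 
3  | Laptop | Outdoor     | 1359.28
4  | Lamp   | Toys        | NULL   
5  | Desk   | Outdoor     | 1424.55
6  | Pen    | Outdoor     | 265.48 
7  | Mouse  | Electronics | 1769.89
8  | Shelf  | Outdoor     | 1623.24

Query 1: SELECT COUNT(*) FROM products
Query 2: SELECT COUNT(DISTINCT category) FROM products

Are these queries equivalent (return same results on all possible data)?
No, not equivalent

Query 1 returns: [(8,)]
Query 2 returns: [(3,)]

Reason: COUNT(*) counts rows, COUNT(DISTINCT category) counts unique categorys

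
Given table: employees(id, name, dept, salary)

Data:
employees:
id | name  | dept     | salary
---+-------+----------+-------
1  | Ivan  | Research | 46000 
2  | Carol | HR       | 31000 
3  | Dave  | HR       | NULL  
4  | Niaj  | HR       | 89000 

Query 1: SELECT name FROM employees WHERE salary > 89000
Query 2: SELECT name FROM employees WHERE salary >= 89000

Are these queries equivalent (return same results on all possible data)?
No, not equivalent

Query 1 returns: []
Query 2 returns: [('Niaj',)]

Reason: > vs >= gives different results when salary = 89000 exists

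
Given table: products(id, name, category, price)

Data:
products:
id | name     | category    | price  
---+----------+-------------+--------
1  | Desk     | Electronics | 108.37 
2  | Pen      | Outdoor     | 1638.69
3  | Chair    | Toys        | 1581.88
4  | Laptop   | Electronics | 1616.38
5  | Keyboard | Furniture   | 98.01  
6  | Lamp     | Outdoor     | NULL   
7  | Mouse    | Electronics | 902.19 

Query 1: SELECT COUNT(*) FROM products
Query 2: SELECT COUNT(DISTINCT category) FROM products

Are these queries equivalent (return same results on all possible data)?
No, not equivalent

Query 1 returns: [(7,)]
Query 2 returns: [(4,)]

Reason: COUNT(*) counts rows, COUNT(DISTINCT category) counts unique categorys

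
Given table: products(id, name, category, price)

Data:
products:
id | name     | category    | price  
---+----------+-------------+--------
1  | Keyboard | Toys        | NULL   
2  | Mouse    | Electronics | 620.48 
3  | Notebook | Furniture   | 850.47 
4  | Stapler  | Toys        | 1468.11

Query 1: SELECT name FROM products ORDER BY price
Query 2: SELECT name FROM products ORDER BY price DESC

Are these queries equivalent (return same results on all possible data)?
No, not equivalent

Query 1 returns: [('Keyboard',), ('Mouse',), ('Notebook',), ('Stapler',)]
Query 2 returns: [('Stapler',), ('Notebook',), ('Mouse',), ('Keyboard',)]

Reason: ASC vs DESC gives opposite ordering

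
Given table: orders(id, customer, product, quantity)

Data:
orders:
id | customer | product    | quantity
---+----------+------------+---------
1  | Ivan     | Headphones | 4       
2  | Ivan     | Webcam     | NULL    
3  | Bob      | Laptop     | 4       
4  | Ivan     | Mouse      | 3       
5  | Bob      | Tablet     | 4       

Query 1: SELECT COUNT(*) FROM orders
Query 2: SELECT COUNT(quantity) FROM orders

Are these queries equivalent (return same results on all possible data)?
No, not equivalent

Query 1 returns: [(5,)]
Query 2 returns: [(4,)]

Reason: COUNT(*) includes NULLs, COUNT(column) excludes them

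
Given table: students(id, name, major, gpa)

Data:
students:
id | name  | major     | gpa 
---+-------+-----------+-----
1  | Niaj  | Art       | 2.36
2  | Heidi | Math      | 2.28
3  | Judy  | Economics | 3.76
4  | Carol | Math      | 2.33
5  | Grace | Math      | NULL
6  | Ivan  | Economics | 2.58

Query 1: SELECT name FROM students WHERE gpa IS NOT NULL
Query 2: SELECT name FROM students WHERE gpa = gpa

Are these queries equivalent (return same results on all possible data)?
Yes, equivalent

Both queries return: [('Carol',), ('Heidi',), ('Ivan',), ('Judy',), ('Niaj',)]

Reason: IS NOT NULL vs self-equality (both exclude NULLs)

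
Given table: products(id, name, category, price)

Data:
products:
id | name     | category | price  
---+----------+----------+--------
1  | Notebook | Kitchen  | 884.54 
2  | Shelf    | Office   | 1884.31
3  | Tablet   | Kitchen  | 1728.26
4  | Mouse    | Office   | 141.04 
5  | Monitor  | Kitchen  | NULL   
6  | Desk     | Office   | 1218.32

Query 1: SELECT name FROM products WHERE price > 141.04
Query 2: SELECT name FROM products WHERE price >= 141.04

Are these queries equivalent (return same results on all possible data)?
No, not equivalent

Query 1 returns: [('Notebook',), ('Shelf',), ('Tablet',), ('Desk',)]
Query 2 returns: [('Notebook',), ('Shelf',), ('Tablet',), ('Mouse',), ('Desk',)]

Reason: > vs >= gives different results when price = 141.04 exists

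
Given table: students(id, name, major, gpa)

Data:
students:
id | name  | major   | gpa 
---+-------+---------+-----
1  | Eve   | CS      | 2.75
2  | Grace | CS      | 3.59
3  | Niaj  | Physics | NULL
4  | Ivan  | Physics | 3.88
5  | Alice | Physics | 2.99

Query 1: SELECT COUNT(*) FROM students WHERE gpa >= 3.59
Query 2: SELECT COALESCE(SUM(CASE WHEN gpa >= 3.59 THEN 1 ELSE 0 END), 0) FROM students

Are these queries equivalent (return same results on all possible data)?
Yes, equivalent

Both queries return: [(2,)]

Reason: COUNT with WHERE vs conditional SUM (COALESCE handles empty-table NULL)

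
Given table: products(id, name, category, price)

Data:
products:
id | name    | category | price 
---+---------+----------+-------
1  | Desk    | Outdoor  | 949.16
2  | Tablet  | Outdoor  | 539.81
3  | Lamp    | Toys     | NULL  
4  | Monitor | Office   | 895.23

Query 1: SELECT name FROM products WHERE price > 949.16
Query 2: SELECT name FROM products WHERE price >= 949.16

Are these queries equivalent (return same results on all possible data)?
No, not equivalent

Query 1 returns: []
Query 2 returns: [('Desk',)]

Reason: > vs >= gives different results when price = 949.16 exists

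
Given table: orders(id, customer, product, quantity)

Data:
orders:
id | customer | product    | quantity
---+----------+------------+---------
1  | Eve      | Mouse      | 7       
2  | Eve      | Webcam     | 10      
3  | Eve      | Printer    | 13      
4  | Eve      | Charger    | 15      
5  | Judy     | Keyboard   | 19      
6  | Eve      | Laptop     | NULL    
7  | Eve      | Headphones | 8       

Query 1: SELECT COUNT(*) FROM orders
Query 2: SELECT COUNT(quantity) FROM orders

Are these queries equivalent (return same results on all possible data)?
No, not equivalent

Query 1 returns: [(7,)]
Query 2 returns: [(6,)]

Reason: COUNT(*) includes NULLs, COUNT(column) excludes them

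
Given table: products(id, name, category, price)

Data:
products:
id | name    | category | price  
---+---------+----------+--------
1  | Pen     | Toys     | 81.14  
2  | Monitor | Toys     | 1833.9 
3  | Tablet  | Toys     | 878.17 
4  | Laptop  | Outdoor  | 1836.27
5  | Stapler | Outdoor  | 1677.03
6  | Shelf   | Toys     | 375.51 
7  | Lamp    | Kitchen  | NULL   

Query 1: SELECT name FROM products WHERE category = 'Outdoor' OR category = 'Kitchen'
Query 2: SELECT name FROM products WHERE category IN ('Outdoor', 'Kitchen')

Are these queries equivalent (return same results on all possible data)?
Yes, equivalent

Both queries return: [('Lamp',), ('Laptop',), ('Stapler',)]

Reason: OR vs IN are equivalent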